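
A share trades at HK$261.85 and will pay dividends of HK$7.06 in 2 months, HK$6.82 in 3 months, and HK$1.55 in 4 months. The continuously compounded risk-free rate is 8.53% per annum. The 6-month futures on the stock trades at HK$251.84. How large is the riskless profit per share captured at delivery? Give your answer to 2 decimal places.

HK$5.62 per share

PV(dividends) I = 7.06·e^(−0.0853·2/12) + 6.82·e^(−0.0853·3/12) + 1.55·e^(−0.0853·4/12) = 15.1430
Fair futures F* = (S − I)·e^(rT) = (261.85 − 15.1430)·e^0.042650 = 246.7070 × 1.043573 = 257.4568
Market HK$251.84 < fair 257.4568: forward underpriced → reverse cash-and-carry (short the stock, invest proceeds at r, pay the dividends, go long the forward).
Profit at T = |F_mkt − F*| = |251.84 − 257.4568| = HK$5.62 per share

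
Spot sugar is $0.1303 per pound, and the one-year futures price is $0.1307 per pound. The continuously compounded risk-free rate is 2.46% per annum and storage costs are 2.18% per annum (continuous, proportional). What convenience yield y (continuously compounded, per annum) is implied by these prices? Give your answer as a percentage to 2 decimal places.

F = S·e^((r+u−y)T) ⇒ (r+u−y) = ln(F/S)/T
ln(0.1307/0.1303) = 0.003065; /T ⇒ 0.003065
y = r + u − ln(F/S)/T = 0.0246 + 0.0218 − 0.003065 = 0.043335
y = 4.33%

4.33%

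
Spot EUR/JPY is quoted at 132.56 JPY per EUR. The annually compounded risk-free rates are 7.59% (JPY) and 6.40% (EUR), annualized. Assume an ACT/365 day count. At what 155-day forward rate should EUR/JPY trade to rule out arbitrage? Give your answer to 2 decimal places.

133.19

By covered interest parity, F = S · (1+r_JPY)^T / (1+r_EUR)^T
= 132.56 × 1.031555 / 1.026694 = 132.56 × 1.004735
F = 133.19 JPY per EUR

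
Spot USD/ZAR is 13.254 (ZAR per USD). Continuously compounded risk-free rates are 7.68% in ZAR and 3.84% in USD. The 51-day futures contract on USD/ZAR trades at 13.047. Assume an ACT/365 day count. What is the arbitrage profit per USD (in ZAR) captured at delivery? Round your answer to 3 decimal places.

0.278 per USD (in ZAR)

Fair futures: F* = S·e^(carry·T), with carry = (r_ZAR − r_USD) = 0.0768 − 0.0384 = 0.0384
F* = 13.254 · e^(0.0384 × 51/365) = 13.254 · e^0.005365 = 13.254 × 1.005379 = 13.3253
Market 13.047 < fair 13.3253: forward underpriced → reverse cash-and-carry (short spot, go long the forward).
At maturity, profit = |F_mkt − F*| = |13.047 − 13.3253| = 0.278 per USD (in ZAR)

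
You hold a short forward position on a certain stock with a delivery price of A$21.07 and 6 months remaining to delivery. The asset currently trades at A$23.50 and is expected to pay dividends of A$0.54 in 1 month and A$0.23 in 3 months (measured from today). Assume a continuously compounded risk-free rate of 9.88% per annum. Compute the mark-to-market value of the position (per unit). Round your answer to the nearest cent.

-A$2.69

PV(remaining dividends) I = 0.54·e^(−0.0988·1/12) + 0.23·e^(−0.0988·3/12) = 0.7600
Current forward F = (S − I)·e^(rT) = (23.50 − 0.7600)·e^(0.0988·6/12) = 22.7400 × 1.050641 = 23.8916
Value (long) = (F − K)·e^(−rT) = (23.8916 − 21.07) × 0.951800 = 2.6856
Short position value = −(long value) = -A$2.69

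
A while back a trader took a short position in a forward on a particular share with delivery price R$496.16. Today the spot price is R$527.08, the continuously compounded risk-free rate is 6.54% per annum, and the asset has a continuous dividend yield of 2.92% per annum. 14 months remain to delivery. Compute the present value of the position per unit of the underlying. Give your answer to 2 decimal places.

-R$49.72

Current fair forward for the remaining 14 months: F = S·e^((r − q)·T), (r − q) = 0.0654 − 0.0292 = 0.0362
F = 527.08 · e^(0.0362 × 14/12) = 527.08 × 1.043138 = 549.8172
Value of long forward = (F − K)·e^(−rT) = (549.8172 − 496.16) · e^(−0.0654·14/12)
= 53.6572 × 0.926538 = 49.72
Short position value = −(long value) = -R$49.72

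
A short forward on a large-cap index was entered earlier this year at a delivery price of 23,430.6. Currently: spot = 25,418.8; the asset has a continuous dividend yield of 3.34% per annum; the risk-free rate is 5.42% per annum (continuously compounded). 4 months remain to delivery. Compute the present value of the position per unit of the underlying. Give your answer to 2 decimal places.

Current fair forward for the remaining 4 months: F = S·e^((r − q)·T), (r − q) = 0.0542 − 0.0334 = 0.0208
F = 25418.8 · e^(0.0208 × 4/12) = 25418.8 × 1.00695742 = 25595.6493
Value of long forward = (F − K)·e^(−rT) = (25595.6493 − 23430.6) · e^(−0.0542·4/12)
= 2165.0493 × 0.98209556 = 2126.29
Short position value = −(long value) = -2126.29

-2126.29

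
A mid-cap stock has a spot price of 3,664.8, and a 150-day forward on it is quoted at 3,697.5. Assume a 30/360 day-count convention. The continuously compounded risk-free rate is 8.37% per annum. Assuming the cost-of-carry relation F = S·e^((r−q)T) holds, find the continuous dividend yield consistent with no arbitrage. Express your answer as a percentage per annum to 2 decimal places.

From F = S·e^((r−q)T): (r − q) = ln(F/S)/T
ln(3697.5/3664.8) = ln(1.008923) = 0.008883
(r − q) = 0.008883 / (150/360) = 0.021319
q = r − ln(F/S)/T = 0.0837 − 0.021319 = 0.062381
q = 6.24%

6.24%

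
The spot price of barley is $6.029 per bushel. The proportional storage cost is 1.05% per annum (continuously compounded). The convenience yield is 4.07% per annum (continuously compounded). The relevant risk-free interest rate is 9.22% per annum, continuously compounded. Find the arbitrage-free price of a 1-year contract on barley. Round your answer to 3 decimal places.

Net carry = r + u − y = 0.0922 + 0.0105 − 0.0407 = 0.0620
F = S·e^((r+u−y)T) = 6.029 · e^(0.0620 × 1) = 6.029 · e^0.062000
= 6.029 × 1.063962 = $6.415 per bushel

$6.415 per bushel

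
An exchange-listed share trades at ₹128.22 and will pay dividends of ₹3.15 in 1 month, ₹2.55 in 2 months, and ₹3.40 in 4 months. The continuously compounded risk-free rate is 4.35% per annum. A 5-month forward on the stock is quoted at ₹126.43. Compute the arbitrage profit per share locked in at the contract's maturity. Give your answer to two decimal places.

₹5.05 per share

PV(dividends) I = 3.15·e^(−0.0435·1/12) + 2.55·e^(−0.0435·2/12) + 3.40·e^(−0.0435·4/12) = 9.0212
Fair forward F* = (S − I)·e^(rT) = (128.22 − 9.0212)·e^0.018125 = 119.1988 × 1.018290 = 121.3789
Market ₹126.43 > fair 121.3789: forward overpriced → cash-and-carry (borrow at r, buy the stock and collect the dividends, short the forward).
Profit at T = |F_mkt − F*| = |126.43 − 121.3789| = ₹5.05 per share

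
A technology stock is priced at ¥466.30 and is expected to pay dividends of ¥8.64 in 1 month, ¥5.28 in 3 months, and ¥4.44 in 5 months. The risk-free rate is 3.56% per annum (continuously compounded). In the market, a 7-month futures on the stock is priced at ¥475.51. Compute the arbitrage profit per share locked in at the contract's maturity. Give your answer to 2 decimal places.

PV(dividends) I = 8.64·e^(−0.0356·1/12) + 5.28·e^(−0.0356·3/12) + 4.44·e^(−0.0356·5/12) = 18.2222
Fair futures F* = (S − I)·e^(rT) = (466.30 − 18.2222)·e^0.020767 = 448.0778 × 1.020984 = 457.4803
Market ¥475.51 > fair 457.4803: forward overpriced → cash-and-carry (borrow at r, buy the stock and collect the dividends, short the forward).
Profit at T = |F_mkt − F*| = |475.51 − 457.4803| = ¥18.03 per share

¥18.03 per share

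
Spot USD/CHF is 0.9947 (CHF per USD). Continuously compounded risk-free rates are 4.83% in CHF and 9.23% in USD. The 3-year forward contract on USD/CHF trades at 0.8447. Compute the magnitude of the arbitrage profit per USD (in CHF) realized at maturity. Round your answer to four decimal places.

0.0270 per USD (in CHF)

Fair forward: F* = S·e^(carry·T), with carry = (r_CHF − r_USD) = 0.0483 − 0.0923 = -0.0440
F* = 0.9947 · e^(-0.0440 × 3) = 0.9947 · e^-0.132000 = 0.9947 × 0.876341 = 0.8717
Market 0.8447 < fair 0.8717: forward underpriced → reverse cash-and-carry (short spot, go long the forward).
At maturity, profit = |F_mkt − F*| = |0.8447 − 0.8717| = 0.0270 per USD (in CHF)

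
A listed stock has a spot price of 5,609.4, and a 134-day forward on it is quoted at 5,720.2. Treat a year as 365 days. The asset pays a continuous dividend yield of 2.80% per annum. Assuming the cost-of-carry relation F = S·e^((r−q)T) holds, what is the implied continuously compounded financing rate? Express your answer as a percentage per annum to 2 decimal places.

From F = S·e^((r−q)T): (r − q) = ln(F/S)/T
ln(5720.2/5609.4) = ln(1.019753) = 0.019560
(r − q) = 0.019560 / (134/365) = 0.053279
r = ln(F/S)/T + q = 0.053279 + 0.0280 = 0.081279
r = 8.13%

8.13%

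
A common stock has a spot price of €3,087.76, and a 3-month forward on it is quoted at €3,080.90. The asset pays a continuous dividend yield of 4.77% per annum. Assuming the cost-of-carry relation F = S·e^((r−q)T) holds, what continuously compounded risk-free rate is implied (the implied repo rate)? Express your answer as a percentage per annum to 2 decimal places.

3.88%

From F = S·e^((r−q)T): (r − q) = ln(F/S)/T
ln(3080.90/3087.76) = ln(0.997778) = -0.002224
(r − q) = -0.002224 / (3/12) = -0.008896
r = ln(F/S)/T + q = -0.008896 + 0.0477 = 0.038804
r = 3.88%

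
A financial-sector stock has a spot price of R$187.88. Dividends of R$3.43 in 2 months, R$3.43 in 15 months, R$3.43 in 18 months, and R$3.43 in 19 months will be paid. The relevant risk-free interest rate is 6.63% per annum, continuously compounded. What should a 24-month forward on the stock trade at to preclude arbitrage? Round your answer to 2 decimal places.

R$199.97

PV(dividends) I = 3.43·e^(−0.0663·2/12) + 3.43·e^(−0.0663·15/12) + 3.43·e^(−0.0663·18/12) + 3.43·e^(−0.0663·19/12)
I = 3.3923 + 3.1572 + 3.1053 + 3.0882 = 12.7430
F = (S − I)·e^(rT) = (187.88 − 12.7430) · e^(0.0663·24/12)
= 175.1370 · e^0.132600 = 175.1370 × 1.141793 = R$199.97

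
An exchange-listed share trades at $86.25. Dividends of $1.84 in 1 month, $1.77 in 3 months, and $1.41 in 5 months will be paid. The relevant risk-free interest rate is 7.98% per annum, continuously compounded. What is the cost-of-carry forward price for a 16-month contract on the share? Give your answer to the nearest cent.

PV(dividends) I = 1.84·e^(−0.0798·1/12) + 1.77·e^(−0.0798·3/12) + 1.41·e^(−0.0798·5/12)
I = 1.8278 + 1.7350 + 1.3639 = 4.9267
F = (S − I)·e^(rT) = (86.25 − 4.9267) · e^(0.0798·16/12)
= 81.3233 · e^0.106400 = 81.3233 × 1.112267 = $90.45

$90.45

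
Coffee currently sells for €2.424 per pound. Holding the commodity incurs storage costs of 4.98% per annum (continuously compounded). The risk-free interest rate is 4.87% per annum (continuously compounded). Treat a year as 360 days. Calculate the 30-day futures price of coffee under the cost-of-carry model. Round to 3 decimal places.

€2.444 per pound

Net carry = r + u − y = 0.0487 + 0.0498 − 0.0000 = 0.0985
F = S·e^((r+u−y)T) = 2.424 · e^(0.0985 × 30/360) = 2.424 · e^0.008208
= 2.424 × 1.008242 = €2.444 per pound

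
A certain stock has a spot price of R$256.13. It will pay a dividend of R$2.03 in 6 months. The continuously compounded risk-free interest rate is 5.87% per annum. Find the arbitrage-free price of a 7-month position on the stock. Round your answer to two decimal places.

PV(dividends) I = 2.03·e^(−0.0587·6/12)
I = 1.9713
F = (S − I)·e^(rT) = (256.13 − 1.9713) · e^(0.0587·7/12)
= 254.1587 · e^0.034242 = 254.1587 × 1.034835 = R$263.01

R$263.01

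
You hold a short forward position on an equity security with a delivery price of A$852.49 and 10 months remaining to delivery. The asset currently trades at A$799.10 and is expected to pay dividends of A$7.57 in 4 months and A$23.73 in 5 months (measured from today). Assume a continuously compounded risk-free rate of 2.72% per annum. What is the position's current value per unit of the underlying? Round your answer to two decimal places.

A$65.25

PV(remaining dividends) I = 7.57·e^(−0.0272·4/12) + 23.73·e^(−0.0272·5/12) = 30.9643
Current forward F = (S − I)·e^(rT) = (799.10 − 30.9643)·e^(0.0272·10/12) = 768.1357 × 1.022926 = 785.7460
Value (long) = (F − K)·e^(−rT) = (785.7460 − 852.49) × 0.977588 = -65.2481
Short position value = −(long value) = A$65.25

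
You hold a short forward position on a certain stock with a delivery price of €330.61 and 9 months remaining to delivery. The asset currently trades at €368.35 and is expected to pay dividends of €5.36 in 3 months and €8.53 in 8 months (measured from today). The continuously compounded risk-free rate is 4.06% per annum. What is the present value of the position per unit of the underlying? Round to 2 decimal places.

PV(remaining dividends) I = 5.36·e^(−0.0406·3/12) + 8.53·e^(−0.0406·8/12) = 13.6081
Current forward F = (S − I)·e^(rT) = (368.35 − 13.6081)·e^(0.0406·9/12) = 354.7419 × 1.030918 = 365.7098
Value (long) = (F − K)·e^(−rT) = (365.7098 − 330.61) × 0.970009 = 34.0471
Short position value = −(long value) = -€34.05

-€34.05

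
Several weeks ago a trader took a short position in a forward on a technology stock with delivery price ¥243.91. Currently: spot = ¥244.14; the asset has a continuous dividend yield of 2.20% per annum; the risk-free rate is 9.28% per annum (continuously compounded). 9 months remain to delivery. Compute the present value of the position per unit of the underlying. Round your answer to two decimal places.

Current fair forward for the remaining 9 months: F = S·e^((r − q)·T), (r − q) = 0.0928 − 0.0220 = 0.0708
F = 244.14 · e^(0.0708 × 9/12) = 244.14 × 1.054535 = 257.4542
Value of long forward = (F − K)·e^(−rT) = (257.4542 − 243.91) · e^(−0.0928·9/12)
= 13.5442 × 0.932767 = 12.63
Short position value = −(long value) = -¥12.63

-¥12.63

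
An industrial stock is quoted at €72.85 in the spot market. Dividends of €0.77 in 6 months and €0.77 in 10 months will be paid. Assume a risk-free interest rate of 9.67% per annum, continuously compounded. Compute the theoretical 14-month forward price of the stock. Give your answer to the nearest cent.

€79.93

PV(dividends) I = 0.77·e^(−0.0967·6/12) + 0.77·e^(−0.0967·10/12)
I = 0.7337 + 0.7104 = 1.4441
F = (S − I)·e^(rT) = (72.85 − 1.4441) · e^(0.0967·14/12)
= 71.4059 · e^0.112817 = 71.4059 × 1.119427 = €79.93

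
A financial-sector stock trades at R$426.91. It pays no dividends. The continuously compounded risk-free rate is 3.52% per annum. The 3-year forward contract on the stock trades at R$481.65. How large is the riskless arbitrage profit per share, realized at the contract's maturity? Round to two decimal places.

R$7.19 per share

Fair forward: F* = S·e^(carry·T), with carry = r = 0.0352
F* = 426.91 · e^(0.0352 × 3) = 426.91 · e^0.105600 = 426.91 × 1.111377 = R$474.4580
Market R$481.65 > fair R$474.4580: forward overpriced → cash-and-carry (buy spot, short the forward).
At maturity, profit = |F_mkt − F*| = |481.65 − 474.4580| = R$7.19 per share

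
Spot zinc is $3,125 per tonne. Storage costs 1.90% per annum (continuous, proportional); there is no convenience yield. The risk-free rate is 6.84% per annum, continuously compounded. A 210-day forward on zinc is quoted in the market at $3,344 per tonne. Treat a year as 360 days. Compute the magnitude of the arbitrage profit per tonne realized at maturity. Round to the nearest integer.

$56 per tonne

Fair forward: F* = S·e^(carry·T), with carry = (r + u) = 0.0684 + 0.0190 = 0.0874
F* = 3125 · e^(0.0874 × 210/360) = 3125 · e^0.050983 = 3125 × 1.052305 = $3288.4531
Market $3344 > fair $3288.4531: forward overpriced → cash-and-carry (buy spot, short the forward).
At maturity, profit = |F_mkt − F*| = |3344 − 3288.4531| = $56 per tonne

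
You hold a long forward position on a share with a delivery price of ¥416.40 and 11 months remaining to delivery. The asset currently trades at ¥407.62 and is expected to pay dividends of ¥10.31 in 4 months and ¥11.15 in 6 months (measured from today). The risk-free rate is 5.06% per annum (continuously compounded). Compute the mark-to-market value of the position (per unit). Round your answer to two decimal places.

PV(remaining dividends) I = 10.31·e^(−0.0506·4/12) + 11.15·e^(−0.0506·6/12) = 21.0090
Current forward F = (S − I)·e^(rT) = (407.62 − 21.0090)·e^(0.0506·11/12) = 386.6110 × 1.047476 = 404.9657
Value (long) = (F − K)·e^(−rT) = (404.9657 − 416.40) × 0.954676 = -10.9161
Value = -¥10.92

-¥10.92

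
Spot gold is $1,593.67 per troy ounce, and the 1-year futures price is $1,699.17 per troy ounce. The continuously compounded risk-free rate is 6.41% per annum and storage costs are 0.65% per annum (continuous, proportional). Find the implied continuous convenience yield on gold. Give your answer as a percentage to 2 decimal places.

0.65%

F = S·e^((r+u−y)T) ⇒ (r+u−y) = ln(F/S)/T
ln(1699.17/1593.67) = 0.064100; /T ⇒ 0.064100
y = r + u − ln(F/S)/T = 0.0641 + 0.0065 − 0.064100 = 0.006500
y = 0.65%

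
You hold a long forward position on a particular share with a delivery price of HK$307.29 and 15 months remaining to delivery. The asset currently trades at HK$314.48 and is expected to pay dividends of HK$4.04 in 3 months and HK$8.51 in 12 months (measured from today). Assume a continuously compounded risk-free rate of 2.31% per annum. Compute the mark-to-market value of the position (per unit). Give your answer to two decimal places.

HK$3.60

PV(remaining dividends) I = 4.04·e^(−0.0231·3/12) + 8.51·e^(−0.0231·12/12) = 12.3324
Current forward F = (S − I)·e^(rT) = (314.48 − 12.3324)·e^(0.0231·15/12) = 302.1476 × 1.029296 = 310.9993
Value (long) = (F − K)·e^(−rT) = (310.9993 − 307.29) × 0.971538 = 3.6037
Value = HK$3.60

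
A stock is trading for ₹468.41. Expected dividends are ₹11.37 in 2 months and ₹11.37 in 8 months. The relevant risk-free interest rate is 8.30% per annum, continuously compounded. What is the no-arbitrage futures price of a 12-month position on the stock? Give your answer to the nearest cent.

PV(dividends) I = 11.37·e^(−0.0830·2/12) + 11.37·e^(−0.0830·8/12)
I = 11.2138 + 10.7579 = 21.9717
F = (S − I)·e^(rT) = (468.41 − 21.9717) · e^(0.0830·12/12)
= 446.4383 · e^0.083000 = 446.4383 × 1.086542 = ₹485.07

₹485.07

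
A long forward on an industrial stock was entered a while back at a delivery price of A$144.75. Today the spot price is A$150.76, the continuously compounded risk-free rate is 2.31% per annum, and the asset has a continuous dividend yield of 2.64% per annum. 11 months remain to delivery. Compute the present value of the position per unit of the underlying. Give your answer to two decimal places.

Current fair forward for the remaining 11 months: F = S·e^((r − q)·T), (r − q) = 0.0231 − 0.0264 = -0.0033
F = 150.76 · e^(-0.0033 × 11/12) = 150.76 × 0.996980 = 150.3047
Value of long forward = (F − K)·e^(−rT) = (150.3047 − 144.75) · e^(−0.0231·11/12)
= 5.5547 × 0.979048 = 5.44

A$5.44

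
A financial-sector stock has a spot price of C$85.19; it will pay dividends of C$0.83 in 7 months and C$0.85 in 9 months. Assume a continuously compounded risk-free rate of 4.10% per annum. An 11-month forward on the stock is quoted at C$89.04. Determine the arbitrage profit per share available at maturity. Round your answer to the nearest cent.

PV(dividends) I = 0.83·e^(−0.0410·7/12) + 0.85·e^(−0.0410·9/12) = 1.6346
Fair forward F* = (S − I)·e^(rT) = (85.19 − 1.6346)·e^0.037583 = 83.5554 × 1.038298 = 86.7554
Market C$89.04 > fair 86.7554: forward overpriced → cash-and-carry (borrow at r, buy the stock and collect the dividends, short the forward).
Profit at T = |F_mkt − F*| = |89.04 − 86.7554| = C$2.28 per share

C$2.28 per share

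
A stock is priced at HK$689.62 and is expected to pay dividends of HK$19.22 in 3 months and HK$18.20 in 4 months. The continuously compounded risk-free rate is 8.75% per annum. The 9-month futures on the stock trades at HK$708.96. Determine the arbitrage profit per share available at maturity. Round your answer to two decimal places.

PV(dividends) I = 19.22·e^(−0.0875·3/12) + 18.20·e^(−0.0875·4/12) = 36.4810
Fair futures F* = (S − I)·e^(rT) = (689.62 − 36.4810)·e^0.065625 = 653.1390 × 1.067826 = 697.4388
Market HK$708.96 > fair 697.4388: forward overpriced → cash-and-carry (borrow at r, buy the stock and collect the dividends, short the forward).
Profit at T = |F_mkt − F*| = |708.96 − 697.4388| = HK$11.52 per share

HK$11.52 per share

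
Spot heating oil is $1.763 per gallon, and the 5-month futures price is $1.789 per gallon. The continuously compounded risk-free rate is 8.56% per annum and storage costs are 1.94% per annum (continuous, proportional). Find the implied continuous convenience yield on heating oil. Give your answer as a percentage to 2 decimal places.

F = S·e^((r+u−y)T) ⇒ (r+u−y) = ln(F/S)/T
ln(1.789/1.763) = 0.014640; /T ⇒ 0.035136
y = r + u − ln(F/S)/T = 0.0856 + 0.0194 − 0.035136 = 0.069864
y = 6.99%

6.99%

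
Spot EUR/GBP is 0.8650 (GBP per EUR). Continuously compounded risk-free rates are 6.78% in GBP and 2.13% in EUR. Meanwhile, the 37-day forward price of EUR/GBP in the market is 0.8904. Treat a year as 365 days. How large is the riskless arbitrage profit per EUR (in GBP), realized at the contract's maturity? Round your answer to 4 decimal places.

0.0213 per EUR (in GBP)

Fair forward: F* = S·e^(carry·T), with carry = (r_GBP − r_EUR) = 0.0678 − 0.0213 = 0.0465
F* = 0.8650 · e^(0.0465 × 37/365) = 0.8650 · e^0.004714 = 0.8650 × 1.004725 = 0.8691
Market 0.8904 > fair 0.8691: forward overpriced → cash-and-carry (buy spot, short the forward).
At maturity, profit = |F_mkt − F*| = |0.8904 − 0.8691| = 0.0213 per EUR (in GBP)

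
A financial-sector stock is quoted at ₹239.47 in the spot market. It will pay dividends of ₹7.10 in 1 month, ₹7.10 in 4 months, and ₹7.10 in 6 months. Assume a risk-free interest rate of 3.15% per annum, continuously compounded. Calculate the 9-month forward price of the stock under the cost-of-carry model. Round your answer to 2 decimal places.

PV(dividends) I = 7.10·e^(−0.0315·1/12) + 7.10·e^(−0.0315·4/12) + 7.10·e^(−0.0315·6/12)
I = 7.0814 + 7.0258 + 6.9891 = 21.0963
F = (S − I)·e^(rT) = (239.47 − 21.0963) · e^(0.0315·9/12)
= 218.3737 · e^0.023625 = 218.3737 × 1.023906 = ₹223.59

₹223.59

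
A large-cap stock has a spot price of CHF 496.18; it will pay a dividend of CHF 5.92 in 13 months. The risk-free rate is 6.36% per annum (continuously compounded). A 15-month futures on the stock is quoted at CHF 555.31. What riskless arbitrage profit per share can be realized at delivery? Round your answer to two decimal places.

CHF 24.06 per share

PV(dividends) I = 5.92·e^(−0.0636·13/12) = 5.5258
Fair futures F* = (S − I)·e^(rT) = (496.18 − 5.5258)·e^0.079500 = 490.6542 × 1.082746 = 531.2539
Market CHF 555.31 > fair 531.2539: forward overpriced → cash-and-carry (borrow at r, buy the stock and collect the dividends, short the forward).
Profit at T = |F_mkt − F*| = |555.31 − 531.2539| = CHF 24.06 per share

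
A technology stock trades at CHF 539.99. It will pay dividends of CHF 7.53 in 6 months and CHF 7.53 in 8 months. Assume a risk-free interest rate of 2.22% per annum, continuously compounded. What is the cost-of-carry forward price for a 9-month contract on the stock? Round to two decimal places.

CHF 533.94

PV(dividends) I = 7.53·e^(−0.0222·6/12) + 7.53·e^(−0.0222·8/12)
I = 7.4469 + 7.4194 = 14.8663
F = (S − I)·e^(rT) = (539.99 − 14.8663) · e^(0.0222·9/12)
= 525.1237 · e^0.016650 = 525.1237 × 1.016789 = CHF 533.94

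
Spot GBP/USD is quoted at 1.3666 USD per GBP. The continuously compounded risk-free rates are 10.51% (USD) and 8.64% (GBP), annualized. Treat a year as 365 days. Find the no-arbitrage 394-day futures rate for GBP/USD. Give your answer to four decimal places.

1.3945

F = S·e^((r_USD − r_GBP)T) = 1.3666 · e^((0.1051 − 0.0864) × 394/365)
= 1.3666 · e^0.020186 = 1.3666 × 1.020391
F = 1.3945 USD per GBP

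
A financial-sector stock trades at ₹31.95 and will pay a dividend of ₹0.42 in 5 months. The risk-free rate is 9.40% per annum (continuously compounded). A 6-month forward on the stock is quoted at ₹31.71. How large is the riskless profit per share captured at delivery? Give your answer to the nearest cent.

₹1.35 per share

PV(dividends) I = 0.42·e^(−0.0940·5/12) = 0.4039
Fair forward F* = (S − I)·e^(rT) = (31.95 − 0.4039)·e^0.047000 = 31.5461 × 1.048122 = 33.0642
Market ₹31.71 < fair 33.0642: forward underpriced → reverse cash-and-carry (short the stock, invest proceeds at r, pay the dividends, go long the forward).
Profit at T = |F_mkt − F*| = |31.71 − 33.0642| = ₹1.35 per share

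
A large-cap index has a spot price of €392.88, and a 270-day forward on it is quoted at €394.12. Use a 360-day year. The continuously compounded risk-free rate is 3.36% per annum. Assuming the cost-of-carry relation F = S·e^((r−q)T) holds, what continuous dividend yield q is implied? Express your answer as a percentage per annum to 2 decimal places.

2.94%

From F = S·e^((r−q)T): (r − q) = ln(F/S)/T
ln(394.12/392.88) = ln(1.003156) = 0.003151
(r − q) = 0.003151 / (270/360) = 0.004201
q = r − ln(F/S)/T = 0.0336 − 0.004201 = 0.029399
q = 2.94%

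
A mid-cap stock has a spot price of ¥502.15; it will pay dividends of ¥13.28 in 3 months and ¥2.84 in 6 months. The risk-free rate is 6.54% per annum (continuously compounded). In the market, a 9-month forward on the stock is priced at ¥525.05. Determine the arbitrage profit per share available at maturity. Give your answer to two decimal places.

PV(dividends) I = 13.28·e^(−0.0654·3/12) + 2.84·e^(−0.0654·6/12) = 15.8133
Fair forward F* = (S − I)·e^(rT) = (502.15 − 15.8133)·e^0.049050 = 486.3367 × 1.050273 = 510.7863
Market ¥525.05 > fair 510.7863: forward overpriced → cash-and-carry (borrow at r, buy the stock and collect the dividends, short the forward).
Profit at T = |F_mkt − F*| = |525.05 − 510.7863| = ¥14.26 per share

¥14.26 per share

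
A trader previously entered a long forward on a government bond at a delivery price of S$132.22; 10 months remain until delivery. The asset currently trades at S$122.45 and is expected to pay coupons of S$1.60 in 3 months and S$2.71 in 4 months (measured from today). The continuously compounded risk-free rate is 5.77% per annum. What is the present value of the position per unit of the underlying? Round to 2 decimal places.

-S$7.80

PV(remaining coupons) I = 1.60·e^(−0.0577·3/12) + 2.71·e^(−0.0577·4/12) = 4.2355
Current forward F = (S − I)·e^(rT) = (122.45 − 4.2355)·e^(0.0577·10/12) = 118.2145 × 1.049258 = 124.0375
Value (long) = (F − K)·e^(−rT) = (124.0375 − 132.22) × 0.953054 = -7.7984
Value = -S$7.80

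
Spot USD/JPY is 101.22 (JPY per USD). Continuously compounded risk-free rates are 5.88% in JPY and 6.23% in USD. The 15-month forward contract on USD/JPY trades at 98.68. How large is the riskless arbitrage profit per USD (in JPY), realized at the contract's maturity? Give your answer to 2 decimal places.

Fair forward: F* = S·e^(carry·T), with carry = (r_JPY − r_USD) = 0.0588 − 0.0623 = -0.0035
F* = 101.22 · e^(-0.0035 × 15/12) = 101.22 · e^-0.004375 = 101.22 × 0.995635 = 100.7782
Market 98.68 < fair 100.7782: forward underpriced → reverse cash-and-carry (short spot, go long the forward).
At maturity, profit = |F_mkt − F*| = |98.68 − 100.7782| = 2.10 per USD (in JPY)

2.10 per USD (in JPY)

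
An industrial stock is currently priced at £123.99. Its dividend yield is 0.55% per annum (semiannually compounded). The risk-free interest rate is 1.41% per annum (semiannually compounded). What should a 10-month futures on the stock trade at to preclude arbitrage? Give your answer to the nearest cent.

F = S · (1+r/2)^(2T) / (1+q/2)^(2T)
= 123.99 × 1.011778 / 1.004588 = 123.99 × 1.007157
F = £124.88

£124.88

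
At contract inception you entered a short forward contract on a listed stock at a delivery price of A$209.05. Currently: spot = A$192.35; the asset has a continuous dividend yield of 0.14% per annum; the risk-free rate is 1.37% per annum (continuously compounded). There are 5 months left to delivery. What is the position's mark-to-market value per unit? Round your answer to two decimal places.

Current fair forward for the remaining 5 months: F = S·e^((r − q)·T), (r − q) = 0.0137 − 0.0014 = 0.0123
F = 192.35 · e^(0.0123 × 5/12) = 192.35 × 1.005138 = 193.3383
Value of long forward = (F − K)·e^(−rT) = (193.3383 − 209.05) · e^(−0.0137·5/12)
= -15.7117 × 0.994308 = -15.62
Short position value = −(long value) = A$15.62

A$15.62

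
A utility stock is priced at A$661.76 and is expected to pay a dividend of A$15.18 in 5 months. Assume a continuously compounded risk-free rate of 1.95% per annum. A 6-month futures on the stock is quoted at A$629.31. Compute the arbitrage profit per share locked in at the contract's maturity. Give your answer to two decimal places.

PV(dividends) I = 15.18·e^(−0.0195·5/12) = 15.0572
Fair futures F* = (S − I)·e^(rT) = (661.76 − 15.0572)·e^0.009750 = 646.7028 × 1.009798 = 653.0392
Market A$629.31 < fair 653.0392: forward underpriced → reverse cash-and-carry (short the stock, invest proceeds at r, pay the dividends, go long the forward).
Profit at T = |F_mkt − F*| = |629.31 − 653.0392| = A$23.73 per share

A$23.73 per share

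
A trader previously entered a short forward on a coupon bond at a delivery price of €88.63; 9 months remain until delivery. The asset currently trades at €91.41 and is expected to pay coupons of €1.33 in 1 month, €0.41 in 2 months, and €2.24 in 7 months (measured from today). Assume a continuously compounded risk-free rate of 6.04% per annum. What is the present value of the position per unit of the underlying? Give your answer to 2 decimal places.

PV(remaining coupons) I = 1.33·e^(−0.0604·1/12) + 0.41·e^(−0.0604·2/12) + 2.24·e^(−0.0604·7/12) = 3.8917
Current forward F = (S − I)·e^(rT) = (91.41 − 3.8917)·e^(0.0604·9/12) = 87.5183 × 1.046342 = 91.5741
Value (long) = (F − K)·e^(−rT) = (91.5741 − 88.63) × 0.955711 = 2.8137
Short position value = −(long value) = -€2.81

-€2.81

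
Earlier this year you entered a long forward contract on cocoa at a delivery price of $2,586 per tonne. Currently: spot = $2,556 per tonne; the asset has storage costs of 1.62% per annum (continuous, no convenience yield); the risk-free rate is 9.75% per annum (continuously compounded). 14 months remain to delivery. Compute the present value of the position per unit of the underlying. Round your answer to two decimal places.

$296.81 per tonne

Current fair forward for the remaining 14 months: F = S·e^((r + u)·T), (r + u) = 0.0975 + 0.0162 = 0.1137
F = 2556 · e^(0.1137 × 14/12) = 2556 × 1.14185028 = 2918.5693
Value of long forward = (F − K)·e^(−rT) = (2918.5693 − 2586) · e^(−0.0975·14/12)
= 332.5693 × 0.89248105 = 296.81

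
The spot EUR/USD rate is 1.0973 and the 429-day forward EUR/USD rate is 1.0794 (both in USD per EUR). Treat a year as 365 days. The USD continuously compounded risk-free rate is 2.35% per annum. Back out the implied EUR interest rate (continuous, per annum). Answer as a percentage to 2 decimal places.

3.75%

F = S·e^((r_USD − r_EUR)T) ⇒ r_EUR = r_USD − ln(F/S)/T
ln(1.0794/1.0973) = -0.016447; /(429/365) = -0.013993
r_EUR = 0.0235 + 0.013993 = 0.037493
r_EUR = 3.75%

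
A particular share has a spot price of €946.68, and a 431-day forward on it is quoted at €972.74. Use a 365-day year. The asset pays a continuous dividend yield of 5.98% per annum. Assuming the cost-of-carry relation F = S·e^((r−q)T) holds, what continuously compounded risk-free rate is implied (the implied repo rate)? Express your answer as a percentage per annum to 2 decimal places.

8.28%

From F = S·e^((r−q)T): (r − q) = ln(F/S)/T
ln(972.74/946.68) = ln(1.027528) = 0.027156
(r − q) = 0.027156 / (431/365) = 0.022998
r = ln(F/S)/T + q = 0.022998 + 0.0598 = 0.082798
r = 8.28%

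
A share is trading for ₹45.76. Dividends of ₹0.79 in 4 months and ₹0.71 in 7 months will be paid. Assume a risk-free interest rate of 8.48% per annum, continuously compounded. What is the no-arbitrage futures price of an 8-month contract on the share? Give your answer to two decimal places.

PV(dividends) I = 0.79·e^(−0.0848·4/12) + 0.71·e^(−0.0848·7/12)
I = 0.7680 + 0.6757 = 1.4437
F = (S − I)·e^(rT) = (45.76 − 1.4437) · e^(0.0848·8/12)
= 44.3163 · e^0.056533 = 44.3163 × 1.058162 = ₹46.89

₹46.89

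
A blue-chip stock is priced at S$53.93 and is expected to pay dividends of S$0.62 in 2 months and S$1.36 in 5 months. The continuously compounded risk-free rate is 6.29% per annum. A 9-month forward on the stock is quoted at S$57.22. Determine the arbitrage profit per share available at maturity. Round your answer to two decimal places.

PV(dividends) I = 0.62·e^(−0.0629·2/12) + 1.36·e^(−0.0629·5/12) = 1.9384
Fair forward F* = (S − I)·e^(rT) = (53.93 − 1.9384)·e^0.047175 = 51.9916 × 1.048305 = 54.5031
Market S$57.22 > fair 54.5031: forward overpriced → cash-and-carry (borrow at r, buy the stock and collect the dividends, short the forward).
Profit at T = |F_mkt − F*| = |57.22 − 54.5031| = S$2.72 per share

S$2.72 per share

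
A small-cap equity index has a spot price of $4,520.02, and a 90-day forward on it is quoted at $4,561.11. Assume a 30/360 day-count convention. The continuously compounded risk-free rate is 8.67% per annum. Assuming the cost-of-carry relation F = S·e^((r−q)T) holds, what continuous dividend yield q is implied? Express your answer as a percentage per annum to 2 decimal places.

5.05%

From F = S·e^((r−q)T): (r − q) = ln(F/S)/T
ln(4561.11/4520.02) = ln(1.009091) = 0.009050
(r − q) = 0.009050 / (90/360) = 0.036200
q = r − ln(F/S)/T = 0.0867 − 0.036200 = 0.050500
q = 5.05%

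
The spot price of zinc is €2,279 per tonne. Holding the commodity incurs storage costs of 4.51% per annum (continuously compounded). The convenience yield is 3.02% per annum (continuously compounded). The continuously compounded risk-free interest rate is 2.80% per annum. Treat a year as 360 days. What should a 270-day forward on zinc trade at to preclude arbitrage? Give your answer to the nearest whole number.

Net carry = r + u − y = 0.0280 + 0.0451 − 0.0302 = 0.0429
F = S·e^((r+u−y)T) = 2279 · e^(0.0429 × 270/360) = 2279 · e^0.032175
= 2279 × 1.032698 = €2,354 per tonne

€2,354 per tonne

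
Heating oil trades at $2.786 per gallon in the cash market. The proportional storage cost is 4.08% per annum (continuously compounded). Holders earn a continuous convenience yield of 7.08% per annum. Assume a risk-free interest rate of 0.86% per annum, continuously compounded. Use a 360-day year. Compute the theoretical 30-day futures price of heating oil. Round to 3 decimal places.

$2.781 per gallon

Net carry = r + u − y = 0.0086 + 0.0408 − 0.0708 = -0.0214
F = S·e^((r+u−y)T) = 2.786 · e^(-0.0214 × 30/360) = 2.786 · e^-0.001783
= 2.786 × 0.998219 = $2.781 per gallon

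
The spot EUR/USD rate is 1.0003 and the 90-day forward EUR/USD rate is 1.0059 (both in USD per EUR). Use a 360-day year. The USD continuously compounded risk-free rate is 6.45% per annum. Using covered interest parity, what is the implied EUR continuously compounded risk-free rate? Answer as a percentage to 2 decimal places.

4.22%

F = S·e^((r_USD − r_EUR)T) ⇒ r_EUR = r_USD − ln(F/S)/T
ln(1.0059/1.0003) = 0.005583; /(90/360) = 0.022332
r_EUR = 0.0645 − 0.022332 = 0.042168
r_EUR = 4.22%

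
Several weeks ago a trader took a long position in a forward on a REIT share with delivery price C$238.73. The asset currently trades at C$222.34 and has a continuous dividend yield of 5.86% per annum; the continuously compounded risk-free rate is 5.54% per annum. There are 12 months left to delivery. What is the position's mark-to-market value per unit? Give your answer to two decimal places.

-C$16.18

Current fair forward for the remaining 12 months: F = S·e^((r − q)·T), (r − q) = 0.0554 − 0.0586 = -0.0032
F = 222.34 · e^(-0.0032 × 12/12) = 222.34 × 0.996805 = 221.6296
Value of long forward = (F − K)·e^(−rT) = (221.6296 − 238.73) · e^(−0.0554·12/12)
= -17.1004 × 0.946107 = -16.18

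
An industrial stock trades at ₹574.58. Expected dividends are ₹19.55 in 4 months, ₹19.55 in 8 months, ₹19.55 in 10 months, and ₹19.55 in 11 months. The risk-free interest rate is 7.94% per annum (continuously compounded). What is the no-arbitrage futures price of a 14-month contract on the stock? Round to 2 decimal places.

PV(dividends) I = 19.55·e^(−0.0794·4/12) + 19.55·e^(−0.0794·8/12) + 19.55·e^(−0.0794·10/12) + 19.55·e^(−0.0794·11/12)
I = 19.0394 + 18.5421 + 18.2983 + 18.1776 = 74.0574
F = (S − I)·e^(rT) = (574.58 − 74.0574) · e^(0.0794·14/12)
= 500.5226 · e^0.092633 = 500.5226 × 1.097059 = ₹549.10

₹549.10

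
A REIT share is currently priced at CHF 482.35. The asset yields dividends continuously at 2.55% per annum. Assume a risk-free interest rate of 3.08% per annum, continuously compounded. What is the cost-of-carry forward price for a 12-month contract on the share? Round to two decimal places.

F = S·e^((r − q)T) = 482.35 · e^((0.0308 − 0.0255) × 12/12)
= 482.35 · e^0.005300 = 482.35 × 1.005314
F = CHF 484.91

CHF 484.91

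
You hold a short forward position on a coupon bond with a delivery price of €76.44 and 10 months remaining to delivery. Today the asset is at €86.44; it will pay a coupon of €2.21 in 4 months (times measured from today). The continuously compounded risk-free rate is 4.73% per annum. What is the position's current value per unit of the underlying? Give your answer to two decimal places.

-€10.78

PV(remaining coupons) I = 2.21·e^(−0.0473·4/12) = 2.1754
Current forward F = (S − I)·e^(rT) = (86.44 − 2.1754)·e^(0.0473·10/12) = 84.2646 × 1.040204 = 87.6524
Value (long) = (F − K)·e^(−rT) = (87.6524 − 76.44) × 0.961350 = 10.7790
Short position value = −(long value) = -€10.78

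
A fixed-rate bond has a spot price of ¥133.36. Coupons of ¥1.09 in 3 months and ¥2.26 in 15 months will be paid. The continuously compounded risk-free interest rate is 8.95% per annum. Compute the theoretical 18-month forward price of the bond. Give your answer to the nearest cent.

PV(coupons) I = 1.09·e^(−0.0895·3/12) + 2.26·e^(−0.0895·15/12)
I = 1.0659 + 2.0208 = 3.0867
F = (S − I)·e^(rT) = (133.36 − 3.0867) · e^(0.0895·18/12)
= 130.2733 · e^0.134250 = 130.2733 × 1.143679 = ¥148.99

¥148.99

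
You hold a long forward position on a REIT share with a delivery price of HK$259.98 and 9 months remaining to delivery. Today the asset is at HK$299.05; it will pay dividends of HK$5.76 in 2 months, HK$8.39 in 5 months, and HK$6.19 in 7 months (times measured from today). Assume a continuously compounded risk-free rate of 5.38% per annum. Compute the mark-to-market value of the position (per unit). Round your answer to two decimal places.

HK$29.44

PV(remaining dividends) I = 5.76·e^(−0.0538·2/12) + 8.39·e^(−0.0538·5/12) + 6.19·e^(−0.0538·7/12) = 19.9114
Current forward F = (S − I)·e^(rT) = (299.05 − 19.9114)·e^(0.0538·9/12) = 279.1386 × 1.041175 = 290.6321
Value (long) = (F − K)·e^(−rT) = (290.6321 − 259.98) × 0.960453 = 29.4399
Value = HK$29.44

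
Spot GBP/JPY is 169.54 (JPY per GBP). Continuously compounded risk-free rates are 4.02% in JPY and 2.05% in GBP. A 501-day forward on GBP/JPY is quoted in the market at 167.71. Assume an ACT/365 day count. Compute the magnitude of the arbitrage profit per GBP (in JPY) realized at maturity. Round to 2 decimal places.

Fair forward: F* = S·e^(carry·T), with carry = (r_JPY − r_GBP) = 0.0402 − 0.0205 = 0.0197
F* = 169.54 · e^(0.0197 × 501/365) = 169.54 · e^0.027040 = 169.54 × 1.027409 = 174.1869
Market 167.71 < fair 174.1869: forward underpriced → reverse cash-and-carry (short spot, go long the forward).
At maturity, profit = |F_mkt − F*| = |167.71 − 174.1869| = 6.48 per GBP (in JPY)

6.48 per GBP (in JPY)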